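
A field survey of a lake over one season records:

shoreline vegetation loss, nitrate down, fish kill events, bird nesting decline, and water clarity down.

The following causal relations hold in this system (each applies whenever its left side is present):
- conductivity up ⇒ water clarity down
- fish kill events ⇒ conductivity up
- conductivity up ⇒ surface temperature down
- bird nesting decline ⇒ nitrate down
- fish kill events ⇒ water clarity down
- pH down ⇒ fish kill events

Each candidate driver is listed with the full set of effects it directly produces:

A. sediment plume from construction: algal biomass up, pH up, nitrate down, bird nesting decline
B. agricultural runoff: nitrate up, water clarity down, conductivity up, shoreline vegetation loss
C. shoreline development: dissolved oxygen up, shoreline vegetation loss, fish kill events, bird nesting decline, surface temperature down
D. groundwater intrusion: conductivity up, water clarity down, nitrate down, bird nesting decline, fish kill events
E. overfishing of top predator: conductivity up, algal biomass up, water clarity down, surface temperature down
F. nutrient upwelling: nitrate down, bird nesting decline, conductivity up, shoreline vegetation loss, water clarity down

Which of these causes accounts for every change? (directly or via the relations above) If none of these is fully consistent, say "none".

Per-candidate check:
(A) sediment plume from construction — does not account for shoreline vegetation loss, fish kill events, water clarity down
(B) agricultural runoff — fails on nitrate down, fish kill events, bird nesting decline (predicts nitrate up, not nitrate down)
(C) shoreline development — shoreline vegetation loss match; nitrate down match (via bird nesting decline → nitrate down); fish kill events match; bird nesting decline match; water clarity down match (via fish kill events → water clarity down)
(D) groundwater intrusion — shoreline vegetation loss miss; nitrate down match; fish kill events match; bird nesting decline match; water clarity down match
(E) overfishing of top predator — does not account for shoreline vegetation loss, nitrate down, fish kill events, bird nesting decline
(F) nutrient upwelling — does not account for fish kill events
(C) alone accounts for all the evidence.

C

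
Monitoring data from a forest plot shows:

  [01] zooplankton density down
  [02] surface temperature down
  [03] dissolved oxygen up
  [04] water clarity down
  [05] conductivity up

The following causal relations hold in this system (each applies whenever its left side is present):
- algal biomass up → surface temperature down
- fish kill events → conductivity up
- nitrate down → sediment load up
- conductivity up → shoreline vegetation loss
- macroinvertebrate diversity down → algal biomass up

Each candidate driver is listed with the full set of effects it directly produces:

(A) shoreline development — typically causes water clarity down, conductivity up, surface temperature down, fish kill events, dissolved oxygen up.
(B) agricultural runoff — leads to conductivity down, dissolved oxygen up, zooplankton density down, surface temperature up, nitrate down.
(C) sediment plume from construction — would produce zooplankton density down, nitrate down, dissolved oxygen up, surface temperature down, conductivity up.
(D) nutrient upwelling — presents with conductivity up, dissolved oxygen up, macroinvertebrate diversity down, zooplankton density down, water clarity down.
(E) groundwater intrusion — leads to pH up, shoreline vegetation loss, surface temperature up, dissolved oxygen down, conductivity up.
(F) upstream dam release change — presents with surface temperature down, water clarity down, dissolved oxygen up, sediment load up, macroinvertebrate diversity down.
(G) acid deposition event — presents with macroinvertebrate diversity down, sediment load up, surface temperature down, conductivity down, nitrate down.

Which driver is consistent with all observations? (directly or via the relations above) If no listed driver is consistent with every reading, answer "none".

D

For each candidate, compare predicted effects to what was observed:
(A) shoreline development — zooplankton density down NO; surface temperature down yes; dissolved oxygen up yes; water clarity down yes; conductivity up yes
(B) agricultural runoff — fails on surface temperature down, water clarity down, conductivity up (predicts surface temperature up, not surface temperature down; predicts conductivity down, not conductivity up)
(C) sediment plume from construction — does not account for water clarity down
(D) nutrient upwelling — zooplankton density down yes; surface temperature down yes (through macroinvertebrate diversity down → algal biomass up → surface temperature down); dissolved oxygen up yes; water clarity down yes; conductivity up yes
(E) groundwater intrusion — zooplankton density down NO; surface temperature down NO; dissolved oxygen up NO; water clarity down NO; conductivity up yes
(F) upstream dam release change — zooplankton density down NO; surface temperature down yes; dissolved oxygen up yes; water clarity down yes; conductivity up NO
(G) acid deposition event — zooplankton density down NO; surface temperature down yes; dissolved oxygen up NO; water clarity down NO; conductivity up NO
Only (D) is consistent with every observation.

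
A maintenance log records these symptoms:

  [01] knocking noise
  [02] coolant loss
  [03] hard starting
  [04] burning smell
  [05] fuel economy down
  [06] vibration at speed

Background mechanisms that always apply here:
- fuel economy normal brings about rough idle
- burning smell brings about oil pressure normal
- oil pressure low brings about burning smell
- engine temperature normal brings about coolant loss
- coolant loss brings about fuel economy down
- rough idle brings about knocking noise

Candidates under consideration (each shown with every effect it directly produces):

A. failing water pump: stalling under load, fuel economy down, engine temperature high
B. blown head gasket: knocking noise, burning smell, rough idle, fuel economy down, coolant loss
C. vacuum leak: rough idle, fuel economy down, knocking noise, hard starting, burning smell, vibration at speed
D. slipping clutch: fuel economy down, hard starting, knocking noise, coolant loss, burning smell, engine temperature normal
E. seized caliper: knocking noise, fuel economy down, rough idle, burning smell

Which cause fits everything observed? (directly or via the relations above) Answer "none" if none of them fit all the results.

Per-candidate check:
(A) failing water pump — knocking noise -; coolant loss -; hard starting -; burning smell -; fuel economy down +; vibration at speed -
(B) blown head gasket — knocking noise +; coolant loss +; hard starting -; burning smell +; fuel economy down +; vibration at speed -
(C) vacuum leak — knocking noise +; coolant loss -; hard starting +; burning smell +; fuel economy down +; vibration at speed +
(D) slipping clutch — does not account for vibration at speed
(E) seized caliper — does not account for coolant loss, hard starting, vibration at speed
Every candidate fails on at least one observation.

none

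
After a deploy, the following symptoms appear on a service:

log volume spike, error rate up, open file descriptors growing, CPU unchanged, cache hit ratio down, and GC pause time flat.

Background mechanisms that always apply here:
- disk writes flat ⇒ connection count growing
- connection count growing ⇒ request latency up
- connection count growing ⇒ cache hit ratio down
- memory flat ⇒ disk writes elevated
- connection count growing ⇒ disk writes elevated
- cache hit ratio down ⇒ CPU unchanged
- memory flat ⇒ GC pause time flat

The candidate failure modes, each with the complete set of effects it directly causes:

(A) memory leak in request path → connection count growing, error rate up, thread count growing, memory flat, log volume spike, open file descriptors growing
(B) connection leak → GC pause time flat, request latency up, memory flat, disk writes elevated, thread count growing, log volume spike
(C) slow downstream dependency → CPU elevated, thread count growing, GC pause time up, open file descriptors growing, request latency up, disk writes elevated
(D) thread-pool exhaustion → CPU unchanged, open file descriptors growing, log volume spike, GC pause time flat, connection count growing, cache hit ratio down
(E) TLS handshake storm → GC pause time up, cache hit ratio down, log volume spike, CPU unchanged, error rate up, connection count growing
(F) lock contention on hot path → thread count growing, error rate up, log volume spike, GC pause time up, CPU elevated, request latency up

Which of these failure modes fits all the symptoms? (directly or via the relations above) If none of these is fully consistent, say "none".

A

For each candidate, compare predicted effects to what was observed:
(A) memory leak in request path — accounts for every observation (CPU unchanged by connection count growing → cache hit ratio down → CPU unchanged)
(B) connection leak — log volume spike +; error rate up -; open file descriptors growing -; CPU unchanged -; cache hit ratio down -; GC pause time flat +
(C) slow downstream dependency — log volume spike -; error rate up -; open file descriptors growing +; CPU unchanged -; cache hit ratio down -; GC pause time flat -
(D) thread-pool exhaustion — log volume spike +; error rate up -; open file descriptors growing +; CPU unchanged +; cache hit ratio down +; GC pause time flat +
(E) TLS handshake storm — log volume spike +; error rate up +; open file descriptors growing -; CPU unchanged +; cache hit ratio down +; GC pause time flat -
(F) lock contention on hot path — log volume spike +; error rate up +; open file descriptors growing -; CPU unchanged -; cache hit ratio down -; GC pause time flat -
(A) is the only candidate with no mismatches.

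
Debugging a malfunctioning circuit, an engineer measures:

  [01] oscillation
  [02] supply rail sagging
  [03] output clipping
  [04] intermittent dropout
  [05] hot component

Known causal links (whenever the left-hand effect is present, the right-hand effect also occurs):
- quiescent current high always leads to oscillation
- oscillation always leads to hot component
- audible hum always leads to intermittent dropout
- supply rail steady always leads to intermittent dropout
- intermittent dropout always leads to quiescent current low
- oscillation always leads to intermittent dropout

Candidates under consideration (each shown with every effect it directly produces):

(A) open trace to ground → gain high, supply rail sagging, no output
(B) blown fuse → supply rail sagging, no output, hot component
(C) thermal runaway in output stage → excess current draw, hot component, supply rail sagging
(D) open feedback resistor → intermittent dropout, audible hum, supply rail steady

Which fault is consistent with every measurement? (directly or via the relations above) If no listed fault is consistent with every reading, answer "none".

Per-candidate check:
(A) open trace to ground — oscillation -; supply rail sagging +; output clipping -; intermittent dropout -; hot component -
(B) blown fuse — oscillation -; supply rail sagging +; output clipping -; intermittent dropout -; hot component +
(C) thermal runaway in output stage — does not account for oscillation, output clipping, intermittent dropout
(D) open feedback resistor — fails on oscillation, supply rail sagging, output clipping, hot component (predicts supply rail steady, not supply rail sagging)
No candidate is consistent with all observations.

none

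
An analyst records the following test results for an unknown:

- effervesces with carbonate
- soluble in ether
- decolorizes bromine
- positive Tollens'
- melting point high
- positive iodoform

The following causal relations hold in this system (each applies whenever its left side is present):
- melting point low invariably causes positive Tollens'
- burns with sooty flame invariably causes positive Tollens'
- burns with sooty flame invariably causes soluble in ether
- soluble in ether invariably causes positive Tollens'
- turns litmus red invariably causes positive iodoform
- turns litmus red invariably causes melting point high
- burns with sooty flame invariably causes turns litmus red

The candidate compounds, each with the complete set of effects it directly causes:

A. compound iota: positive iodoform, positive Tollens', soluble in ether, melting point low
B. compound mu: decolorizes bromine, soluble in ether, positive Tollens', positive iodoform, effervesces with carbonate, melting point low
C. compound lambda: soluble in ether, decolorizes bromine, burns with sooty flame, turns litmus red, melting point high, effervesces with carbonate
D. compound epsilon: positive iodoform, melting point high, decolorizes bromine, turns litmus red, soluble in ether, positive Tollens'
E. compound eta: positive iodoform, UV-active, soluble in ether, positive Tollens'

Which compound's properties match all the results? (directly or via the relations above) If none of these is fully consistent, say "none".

C

For each candidate, compare predicted effects to what was observed:
(A) compound iota — effervesces with carbonate -; soluble in ether +; decolorizes bromine -; positive Tollens' +; melting point high -; positive iodoform +
(B) compound mu — fails on melting point high (predicts melting point low, not melting point high)
(C) compound lambda — effervesces with carbonate +; soluble in ether +; decolorizes bromine +; positive Tollens' + (via soluble in ether → positive Tollens'); melting point high +; positive iodoform + (via turns litmus red → positive iodoform)
(D) compound epsilon — does not account for effervesces with carbonate
(E) compound eta — does not account for effervesces with carbonate, decolorizes bromine, melting point high
Only (C) is consistent with every observation.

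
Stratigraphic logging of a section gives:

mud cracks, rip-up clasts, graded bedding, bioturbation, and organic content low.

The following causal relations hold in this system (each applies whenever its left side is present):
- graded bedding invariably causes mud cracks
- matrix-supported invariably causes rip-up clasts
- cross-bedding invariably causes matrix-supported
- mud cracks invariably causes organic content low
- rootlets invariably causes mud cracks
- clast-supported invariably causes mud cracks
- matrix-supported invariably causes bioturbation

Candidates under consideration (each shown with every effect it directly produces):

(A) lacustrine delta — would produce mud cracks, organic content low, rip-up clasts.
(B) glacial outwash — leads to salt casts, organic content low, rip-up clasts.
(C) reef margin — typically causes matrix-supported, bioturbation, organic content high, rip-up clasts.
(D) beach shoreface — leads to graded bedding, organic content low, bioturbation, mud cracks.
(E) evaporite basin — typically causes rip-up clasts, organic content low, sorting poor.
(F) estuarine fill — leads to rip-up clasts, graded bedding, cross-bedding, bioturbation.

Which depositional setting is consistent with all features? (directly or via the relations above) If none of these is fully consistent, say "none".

For each candidate, compare predicted effects to what was observed:
(A) lacustrine delta — mud cracks yes; rip-up clasts yes; graded bedding NO; bioturbation NO; organic content low yes
(B) glacial outwash — does not account for mud cracks, graded bedding, bioturbation
(C) reef margin — fails on mud cracks, graded bedding, organic content low (predicts organic content high, not organic content low)
(D) beach shoreface — mud cracks yes; rip-up clasts NO; graded bedding yes; bioturbation yes; organic content low yes
(E) evaporite basin — does not account for mud cracks, graded bedding, bioturbation
(F) estuarine fill — accounts for every observation (mud cracks via graded bedding → mud cracks)
(F) is the only candidate with no mismatches.

F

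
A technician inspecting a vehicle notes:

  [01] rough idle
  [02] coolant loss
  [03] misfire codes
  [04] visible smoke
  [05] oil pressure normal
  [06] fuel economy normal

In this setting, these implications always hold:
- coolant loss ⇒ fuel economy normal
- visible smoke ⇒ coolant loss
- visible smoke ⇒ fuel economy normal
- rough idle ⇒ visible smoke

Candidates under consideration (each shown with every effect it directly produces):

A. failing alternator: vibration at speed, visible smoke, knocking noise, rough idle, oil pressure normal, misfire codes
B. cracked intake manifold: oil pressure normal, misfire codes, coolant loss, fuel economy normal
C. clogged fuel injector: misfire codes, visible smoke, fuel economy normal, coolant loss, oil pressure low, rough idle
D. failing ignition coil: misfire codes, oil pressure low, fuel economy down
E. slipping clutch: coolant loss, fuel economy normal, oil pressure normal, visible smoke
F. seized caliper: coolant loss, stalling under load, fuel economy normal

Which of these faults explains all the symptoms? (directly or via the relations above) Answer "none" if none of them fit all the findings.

A

Testing each hypothesis:
(A) failing alternator — accounts for every observation (coolant loss via visible smoke → coolant loss)
(B) cracked intake manifold — rough idle ✗; coolant loss ✓; misfire codes ✓; visible smoke ✗; oil pressure normal ✓; fuel economy normal ✓
(C) clogged fuel injector — fails on oil pressure normal (predicts oil pressure low, not oil pressure normal)
(D) failing ignition coil — rough idle ✗; coolant loss ✗; misfire codes ✓; visible smoke ✗; oil pressure normal ✗; fuel economy normal ✗
(E) slipping clutch — rough idle ✗; coolant loss ✓; misfire codes ✗; visible smoke ✓; oil pressure normal ✓; fuel economy normal ✓
(F) seized caliper — does not account for rough idle, misfire codes, visible smoke, oil pressure normal
(A) is the only candidate with no mismatches.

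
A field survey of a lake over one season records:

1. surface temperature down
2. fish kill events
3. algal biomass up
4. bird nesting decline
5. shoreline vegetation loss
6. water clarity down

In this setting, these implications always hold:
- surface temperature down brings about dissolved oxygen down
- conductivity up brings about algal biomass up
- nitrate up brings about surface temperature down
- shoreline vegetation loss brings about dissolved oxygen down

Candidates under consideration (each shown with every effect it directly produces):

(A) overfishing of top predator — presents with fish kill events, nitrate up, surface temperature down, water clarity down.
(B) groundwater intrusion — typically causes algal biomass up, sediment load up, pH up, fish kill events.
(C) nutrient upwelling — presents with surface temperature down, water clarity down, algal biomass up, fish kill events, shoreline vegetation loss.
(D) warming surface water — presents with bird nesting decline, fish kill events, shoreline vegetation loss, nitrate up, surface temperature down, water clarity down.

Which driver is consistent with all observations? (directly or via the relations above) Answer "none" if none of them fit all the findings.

Testing each hypothesis:
(A) overfishing of top predator — does not account for algal biomass up, bird nesting decline, shoreline vegetation loss
(B) groundwater intrusion — surface temperature down NO; fish kill events yes; algal biomass up yes; bird nesting decline NO; shoreline vegetation loss NO; water clarity down NO
(C) nutrient upwelling — does not account for bird nesting decline
(D) warming surface water — does not account for algal biomass up
None of the listed candidates fits everything.

none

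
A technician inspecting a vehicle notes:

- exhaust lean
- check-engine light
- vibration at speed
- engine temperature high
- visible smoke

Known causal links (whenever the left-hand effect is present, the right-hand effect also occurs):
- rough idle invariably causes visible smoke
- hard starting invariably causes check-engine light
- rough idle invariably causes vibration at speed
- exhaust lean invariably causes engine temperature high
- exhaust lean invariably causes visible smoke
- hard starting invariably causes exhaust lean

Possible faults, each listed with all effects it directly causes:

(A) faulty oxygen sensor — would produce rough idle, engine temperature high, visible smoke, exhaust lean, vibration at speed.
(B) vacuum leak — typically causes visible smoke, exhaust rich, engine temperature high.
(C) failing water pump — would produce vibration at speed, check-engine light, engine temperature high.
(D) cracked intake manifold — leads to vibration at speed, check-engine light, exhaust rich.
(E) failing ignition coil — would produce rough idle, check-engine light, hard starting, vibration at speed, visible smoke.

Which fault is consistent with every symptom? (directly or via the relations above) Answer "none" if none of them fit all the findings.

Testing each hypothesis:
(A) faulty oxygen sensor — exhaust lean +; check-engine light -; vibration at speed +; engine temperature high +; visible smoke +
(B) vacuum leak — fails on exhaust lean, check-engine light, vibration at speed (predicts exhaust rich, not exhaust lean)
(C) failing water pump — does not account for exhaust lean, visible smoke
(D) cracked intake manifold — fails on exhaust lean, engine temperature high, visible smoke (predicts exhaust rich, not exhaust lean)
(E) failing ignition coil — accounts for every observation (exhaust lean via hard starting → exhaust lean)
Only (E) is consistent with every observation.

E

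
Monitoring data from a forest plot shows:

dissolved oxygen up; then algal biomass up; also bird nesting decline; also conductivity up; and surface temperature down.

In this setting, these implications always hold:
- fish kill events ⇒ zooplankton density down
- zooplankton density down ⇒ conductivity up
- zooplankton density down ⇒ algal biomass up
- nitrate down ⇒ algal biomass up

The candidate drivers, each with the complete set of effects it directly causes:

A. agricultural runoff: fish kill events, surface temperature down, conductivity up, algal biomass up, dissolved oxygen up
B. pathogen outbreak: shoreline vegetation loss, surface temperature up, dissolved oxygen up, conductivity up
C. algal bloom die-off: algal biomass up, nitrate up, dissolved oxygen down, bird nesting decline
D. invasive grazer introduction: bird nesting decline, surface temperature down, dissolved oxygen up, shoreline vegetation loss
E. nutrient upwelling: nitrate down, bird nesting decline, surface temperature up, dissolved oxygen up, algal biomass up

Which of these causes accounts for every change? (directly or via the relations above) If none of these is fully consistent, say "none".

Checking each candidate against the observations:
(A) agricultural runoff — does not account for bird nesting decline
(B) pathogen outbreak — dissolved oxygen up +; algal biomass up -; bird nesting decline -; conductivity up +; surface temperature down -
(C) algal bloom die-off — dissolved oxygen up -; algal biomass up +; bird nesting decline +; conductivity up -; surface temperature down -
(D) invasive grazer introduction — dissolved oxygen up +; algal biomass up -; bird nesting decline +; conductivity up -; surface temperature down +
(E) nutrient upwelling — fails on conductivity up, surface temperature down (predicts surface temperature up, not surface temperature down)
Every candidate fails on at least one observation.

none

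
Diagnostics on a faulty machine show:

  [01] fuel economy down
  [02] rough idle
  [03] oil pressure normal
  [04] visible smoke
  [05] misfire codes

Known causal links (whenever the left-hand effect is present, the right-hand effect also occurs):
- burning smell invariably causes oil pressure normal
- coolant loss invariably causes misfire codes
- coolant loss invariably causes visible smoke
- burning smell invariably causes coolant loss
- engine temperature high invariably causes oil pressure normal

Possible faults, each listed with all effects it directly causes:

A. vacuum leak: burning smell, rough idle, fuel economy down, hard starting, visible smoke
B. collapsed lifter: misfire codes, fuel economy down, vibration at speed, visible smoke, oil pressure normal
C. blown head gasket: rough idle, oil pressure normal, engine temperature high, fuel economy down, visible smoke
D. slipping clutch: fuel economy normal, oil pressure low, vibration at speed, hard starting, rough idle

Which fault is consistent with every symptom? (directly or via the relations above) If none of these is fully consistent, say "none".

A

Checking each candidate against the observations:
(A) vacuum leak — accounts for every observation (oil pressure normal via burning smell → oil pressure normal)
(B) collapsed lifter — does not account for rough idle
(C) blown head gasket — fuel economy down match; rough idle match; oil pressure normal match; visible smoke match; misfire codes miss
(D) slipping clutch — fuel economy down miss; rough idle match; oil pressure normal miss; visible smoke miss; misfire codes miss
(A) is the only candidate with no mismatches.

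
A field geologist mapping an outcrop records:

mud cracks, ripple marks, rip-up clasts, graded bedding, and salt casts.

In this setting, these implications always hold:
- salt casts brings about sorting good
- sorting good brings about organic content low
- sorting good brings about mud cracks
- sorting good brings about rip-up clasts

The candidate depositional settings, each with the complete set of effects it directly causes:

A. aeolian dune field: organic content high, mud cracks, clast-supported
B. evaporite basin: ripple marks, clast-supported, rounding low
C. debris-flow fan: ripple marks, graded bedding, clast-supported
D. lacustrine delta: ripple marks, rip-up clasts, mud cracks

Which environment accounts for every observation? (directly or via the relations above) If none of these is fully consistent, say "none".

Testing each hypothesis:
(A) aeolian dune field — mud cracks match; ripple marks miss; rip-up clasts miss; graded bedding miss; salt casts miss
(B) evaporite basin — does not account for mud cracks, rip-up clasts, graded bedding, salt casts
(C) debris-flow fan — does not account for mud cracks, rip-up clasts, salt casts
(D) lacustrine delta — mud cracks match; ripple marks match; rip-up clasts match; graded bedding miss; salt casts miss
None of the listed candidates fits everything.

none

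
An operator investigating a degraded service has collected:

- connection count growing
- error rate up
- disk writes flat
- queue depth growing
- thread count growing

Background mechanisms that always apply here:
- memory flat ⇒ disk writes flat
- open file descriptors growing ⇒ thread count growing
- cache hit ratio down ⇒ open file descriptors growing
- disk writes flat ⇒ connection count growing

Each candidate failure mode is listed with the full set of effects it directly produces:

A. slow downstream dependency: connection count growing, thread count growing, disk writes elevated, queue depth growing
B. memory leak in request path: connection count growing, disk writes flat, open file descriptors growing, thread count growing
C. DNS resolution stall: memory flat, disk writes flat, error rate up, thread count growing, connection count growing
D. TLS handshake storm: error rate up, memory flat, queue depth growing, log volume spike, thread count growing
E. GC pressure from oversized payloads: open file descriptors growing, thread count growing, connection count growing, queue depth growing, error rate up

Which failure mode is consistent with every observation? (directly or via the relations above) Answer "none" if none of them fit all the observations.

Per-candidate check:
(A) slow downstream dependency — fails on error rate up, disk writes flat (predicts disk writes elevated, not disk writes flat)
(B) memory leak in request path — connection count growing yes; error rate up NO; disk writes flat yes; queue depth growing NO; thread count growing yes
(C) DNS resolution stall — does not account for queue depth growing
(D) TLS handshake storm — accounts for every observation (connection count growing by memory flat → disk writes flat → connection count growing)
(E) GC pressure from oversized payloads — connection count growing yes; error rate up yes; disk writes flat NO; queue depth growing yes; thread count growing yes
(D) is the only candidate with no mismatches.

D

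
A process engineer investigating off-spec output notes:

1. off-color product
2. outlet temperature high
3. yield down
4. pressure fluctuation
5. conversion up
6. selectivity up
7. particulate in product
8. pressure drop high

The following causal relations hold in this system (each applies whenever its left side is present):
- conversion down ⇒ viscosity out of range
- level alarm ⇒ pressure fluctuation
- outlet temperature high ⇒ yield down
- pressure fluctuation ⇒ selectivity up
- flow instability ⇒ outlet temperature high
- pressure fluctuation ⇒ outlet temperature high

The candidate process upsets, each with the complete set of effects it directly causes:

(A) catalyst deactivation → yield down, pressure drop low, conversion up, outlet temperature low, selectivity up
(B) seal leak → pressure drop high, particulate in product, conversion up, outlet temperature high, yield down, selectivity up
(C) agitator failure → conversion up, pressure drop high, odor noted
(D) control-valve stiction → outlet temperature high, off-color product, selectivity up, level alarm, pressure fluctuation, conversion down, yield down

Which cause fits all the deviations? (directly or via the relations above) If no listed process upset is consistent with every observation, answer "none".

none

Per-candidate check:
(A) catalyst deactivation — off-color product miss; outlet temperature high miss; yield down match; pressure fluctuation miss; conversion up match; selectivity up match; particulate in product miss; pressure drop high miss
(B) seal leak — off-color product miss; outlet temperature high match; yield down match; pressure fluctuation miss; conversion up match; selectivity up match; particulate in product match; pressure drop high match
(C) agitator failure — off-color product miss; outlet temperature high miss; yield down miss; pressure fluctuation miss; conversion up match; selectivity up miss; particulate in product miss; pressure drop high match
(D) control-valve stiction — off-color product match; outlet temperature high match; yield down match; pressure fluctuation match; conversion up miss; selectivity up match; particulate in product miss; pressure drop high miss
None of the listed candidates fits everything.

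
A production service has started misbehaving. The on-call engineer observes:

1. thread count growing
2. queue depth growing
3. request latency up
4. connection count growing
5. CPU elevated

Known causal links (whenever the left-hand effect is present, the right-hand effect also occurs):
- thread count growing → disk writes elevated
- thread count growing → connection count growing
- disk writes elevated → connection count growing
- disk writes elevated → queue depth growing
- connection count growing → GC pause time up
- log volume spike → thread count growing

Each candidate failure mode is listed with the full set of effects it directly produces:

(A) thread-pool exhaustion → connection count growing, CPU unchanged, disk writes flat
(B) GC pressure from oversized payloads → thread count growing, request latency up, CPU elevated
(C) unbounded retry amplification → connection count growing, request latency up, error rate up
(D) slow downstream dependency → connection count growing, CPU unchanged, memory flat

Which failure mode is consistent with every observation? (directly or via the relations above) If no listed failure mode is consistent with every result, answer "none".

B

Per-candidate check:
(A) thread-pool exhaustion — thread count growing miss; queue depth growing miss; request latency up miss; connection count growing match; CPU elevated miss
(B) GC pressure from oversized payloads — thread count growing match; queue depth growing match (through thread count growing → disk writes elevated → queue depth growing); request latency up match; connection count growing match (through thread count growing → connection count growing); CPU elevated match
(C) unbounded retry amplification — thread count growing miss; queue depth growing miss; request latency up match; connection count growing match; CPU elevated miss
(D) slow downstream dependency — thread count growing miss; queue depth growing miss; request latency up miss; connection count growing match; CPU elevated miss
(B) alone accounts for all the evidence.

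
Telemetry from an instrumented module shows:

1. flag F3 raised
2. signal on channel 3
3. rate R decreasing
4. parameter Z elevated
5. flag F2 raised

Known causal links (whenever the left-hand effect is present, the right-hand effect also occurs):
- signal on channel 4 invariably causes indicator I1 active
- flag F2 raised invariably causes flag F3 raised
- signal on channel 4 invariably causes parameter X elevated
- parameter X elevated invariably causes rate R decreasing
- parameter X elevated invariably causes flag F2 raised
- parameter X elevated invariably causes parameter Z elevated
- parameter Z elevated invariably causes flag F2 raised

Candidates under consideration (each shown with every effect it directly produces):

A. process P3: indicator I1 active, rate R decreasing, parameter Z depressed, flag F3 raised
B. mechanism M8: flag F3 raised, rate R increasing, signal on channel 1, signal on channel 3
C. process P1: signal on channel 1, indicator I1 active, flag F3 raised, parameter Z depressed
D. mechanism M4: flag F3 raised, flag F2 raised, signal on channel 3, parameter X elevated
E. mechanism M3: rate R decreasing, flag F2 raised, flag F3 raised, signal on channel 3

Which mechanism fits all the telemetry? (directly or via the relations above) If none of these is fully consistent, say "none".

Checking each candidate against the observations:
(A) process P3 — flag F3 raised ✓; signal on channel 3 ✗; rate R decreasing ✓; parameter Z elevated ✗; flag F2 raised ✗
(B) mechanism M8 — fails on rate R decreasing, parameter Z elevated, flag F2 raised (predicts rate R increasing, not rate R decreasing)
(C) process P1 — fails on signal on channel 3, rate R decreasing, parameter Z elevated, flag F2 raised (predicts parameter Z depressed, not parameter Z elevated)
(D) mechanism M4 — flag F3 raised ✓; signal on channel 3 ✓; rate R decreasing ✓ (via parameter X elevated → rate R decreasing); parameter Z elevated ✓ (via parameter X elevated → parameter Z elevated); flag F2 raised ✓
(E) mechanism M3 — does not account for parameter Z elevated
(D) is the only candidate with no mismatches.

D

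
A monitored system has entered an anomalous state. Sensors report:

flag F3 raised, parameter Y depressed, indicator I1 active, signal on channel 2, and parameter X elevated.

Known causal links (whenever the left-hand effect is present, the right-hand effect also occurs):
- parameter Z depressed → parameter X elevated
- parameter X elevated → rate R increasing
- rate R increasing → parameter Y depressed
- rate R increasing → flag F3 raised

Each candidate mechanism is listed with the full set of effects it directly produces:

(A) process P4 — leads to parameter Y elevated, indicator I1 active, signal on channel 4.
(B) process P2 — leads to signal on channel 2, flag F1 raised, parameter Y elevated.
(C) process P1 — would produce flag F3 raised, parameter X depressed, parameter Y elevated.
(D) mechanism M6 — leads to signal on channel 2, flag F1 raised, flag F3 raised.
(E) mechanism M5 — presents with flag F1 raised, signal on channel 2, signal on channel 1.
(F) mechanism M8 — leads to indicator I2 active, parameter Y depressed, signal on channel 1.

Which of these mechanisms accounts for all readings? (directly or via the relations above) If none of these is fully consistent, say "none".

Per-candidate check:
(A) process P4 — fails on flag F3 raised, parameter Y depressed, signal on channel 2, parameter X elevated (predicts parameter Y elevated, not parameter Y depressed)
(B) process P2 — flag F3 raised miss; parameter Y depressed miss; indicator I1 active miss; signal on channel 2 match; parameter X elevated miss
(C) process P1 — fails on parameter Y depressed, indicator I1 active, signal on channel 2, parameter X elevated (predicts parameter Y elevated, not parameter Y depressed; predicts parameter X depressed, not parameter X elevated)
(D) mechanism M6 — flag F3 raised match; parameter Y depressed miss; indicator I1 active miss; signal on channel 2 match; parameter X elevated miss
(E) mechanism M5 — flag F3 raised miss; parameter Y depressed miss; indicator I1 active miss; signal on channel 2 match; parameter X elevated miss
(F) mechanism M8 — does not account for flag F3 raised, indicator I1 active, signal on channel 2, parameter X elevated
None of the listed candidates fits everything.

none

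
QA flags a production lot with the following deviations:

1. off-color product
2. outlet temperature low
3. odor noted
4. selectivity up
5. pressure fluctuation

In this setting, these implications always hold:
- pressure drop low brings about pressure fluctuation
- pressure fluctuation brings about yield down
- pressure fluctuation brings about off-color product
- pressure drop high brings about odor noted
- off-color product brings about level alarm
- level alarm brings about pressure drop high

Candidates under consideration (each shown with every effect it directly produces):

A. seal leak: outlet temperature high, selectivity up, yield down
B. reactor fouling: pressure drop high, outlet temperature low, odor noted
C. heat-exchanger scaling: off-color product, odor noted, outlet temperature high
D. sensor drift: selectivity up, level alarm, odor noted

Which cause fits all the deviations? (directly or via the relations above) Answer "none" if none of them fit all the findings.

none

Per-candidate check:
(A) seal leak — fails on off-color product, outlet temperature low, odor noted, pressure fluctuation (predicts outlet temperature high, not outlet temperature low)
(B) reactor fouling — does not account for off-color product, selectivity up, pressure fluctuation
(C) heat-exchanger scaling — fails on outlet temperature low, selectivity up, pressure fluctuation (predicts outlet temperature high, not outlet temperature low)
(D) sensor drift — does not account for off-color product, outlet temperature low, pressure fluctuation
No candidate is consistent with all observations.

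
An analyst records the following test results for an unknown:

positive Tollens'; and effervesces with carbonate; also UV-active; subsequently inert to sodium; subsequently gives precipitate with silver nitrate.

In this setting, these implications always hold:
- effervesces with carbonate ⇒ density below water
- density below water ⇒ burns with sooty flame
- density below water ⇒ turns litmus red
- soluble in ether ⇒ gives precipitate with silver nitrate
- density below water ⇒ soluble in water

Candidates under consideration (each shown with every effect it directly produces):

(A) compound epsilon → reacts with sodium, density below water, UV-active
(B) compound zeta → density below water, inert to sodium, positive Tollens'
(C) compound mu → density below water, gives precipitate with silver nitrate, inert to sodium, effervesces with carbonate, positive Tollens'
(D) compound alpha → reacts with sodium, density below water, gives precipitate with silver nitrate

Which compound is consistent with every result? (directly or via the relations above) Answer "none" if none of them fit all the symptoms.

none

Per-candidate check:
(A) compound epsilon — positive Tollens' NO; effervesces with carbonate NO; UV-active yes; inert to sodium NO; gives precipitate with silver nitrate NO
(B) compound zeta — positive Tollens' yes; effervesces with carbonate NO; UV-active NO; inert to sodium yes; gives precipitate with silver nitrate NO
(C) compound mu — positive Tollens' yes; effervesces with carbonate yes; UV-active NO; inert to sodium yes; gives precipitate with silver nitrate yes
(D) compound alpha — fails on positive Tollens', effervesces with carbonate, UV-active, inert to sodium (predicts reacts with sodium, not inert to sodium)
No candidate is consistent with all observations.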